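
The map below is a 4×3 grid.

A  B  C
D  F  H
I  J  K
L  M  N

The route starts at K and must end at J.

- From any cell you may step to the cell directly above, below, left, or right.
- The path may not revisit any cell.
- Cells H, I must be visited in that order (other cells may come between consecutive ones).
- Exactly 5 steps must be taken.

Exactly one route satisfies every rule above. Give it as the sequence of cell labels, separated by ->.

K -> H -> F -> D -> I -> J

The waypoints must appear in the order H, I, with no cell reused.
Route from K: up to H, 2× left (reaching D), down to I, right to J — 5 moves in all.
Check: order respected (H at step 1, I at step 4); 5 moves as required.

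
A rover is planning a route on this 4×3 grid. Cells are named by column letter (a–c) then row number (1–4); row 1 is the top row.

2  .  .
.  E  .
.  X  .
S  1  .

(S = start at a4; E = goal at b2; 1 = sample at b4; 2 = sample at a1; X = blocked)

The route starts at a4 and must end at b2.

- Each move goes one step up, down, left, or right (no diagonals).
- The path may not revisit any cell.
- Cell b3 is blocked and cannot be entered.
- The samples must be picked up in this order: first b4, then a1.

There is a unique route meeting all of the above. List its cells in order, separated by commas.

a4, b4, c4, c3, c2, c1, b1, a1, a2, b2

The waypoints must appear in the order b4, a1, with no cell reused.
Route from a4: 2× right (reaching c4), 3× up (reaching c1), 2× left (reaching a1), down to a2, right to b2 — 9 moves in all.
Check: order respected (1 at step 1, 2 at step 7).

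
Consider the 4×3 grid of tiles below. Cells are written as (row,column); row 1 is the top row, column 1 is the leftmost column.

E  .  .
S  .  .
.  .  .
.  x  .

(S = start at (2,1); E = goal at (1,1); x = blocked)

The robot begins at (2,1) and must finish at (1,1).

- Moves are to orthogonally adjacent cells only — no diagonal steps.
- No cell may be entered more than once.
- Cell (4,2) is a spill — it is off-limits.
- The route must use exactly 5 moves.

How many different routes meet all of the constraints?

Need simple routes of exactly 5 moves from (2,1) to (1,1) (Manhattan distance 1, so 2 moves are spent on a detour and 2 undoing it).
Enumerating: (2,1) (3,1) (3,2) (2,2) (1,2) (1,1) | (2,1) (2,2) (2,3) (1,3) (1,2) (1,1).
That gives 2 routes.

2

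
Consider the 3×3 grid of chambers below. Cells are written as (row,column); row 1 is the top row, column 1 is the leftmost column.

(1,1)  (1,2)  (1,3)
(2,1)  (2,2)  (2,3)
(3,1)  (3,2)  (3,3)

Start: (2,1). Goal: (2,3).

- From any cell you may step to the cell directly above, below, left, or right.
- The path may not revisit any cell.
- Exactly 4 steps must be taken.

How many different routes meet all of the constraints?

6

Need simple routes of exactly 4 moves from (2,1) to (2,3) (Manhattan distance 2, so 1 moves are spent on a detour and 1 undoing it).
Enumerating: (2,1) (1,1) (1,2) (2,2) (2,3) | (2,1) (1,1) (1,2) (1,3) (2,3) | (2,1) (3,1) (3,2) (2,2) (2,3) | (2,1) (3,1) (3,2) (3,3) (2,3) | (2,1) (2,2) (1,2) (1,3) (2,3) | (2,1) (2,2) (3,2) (3,3) (2,3).
That gives 6 routes.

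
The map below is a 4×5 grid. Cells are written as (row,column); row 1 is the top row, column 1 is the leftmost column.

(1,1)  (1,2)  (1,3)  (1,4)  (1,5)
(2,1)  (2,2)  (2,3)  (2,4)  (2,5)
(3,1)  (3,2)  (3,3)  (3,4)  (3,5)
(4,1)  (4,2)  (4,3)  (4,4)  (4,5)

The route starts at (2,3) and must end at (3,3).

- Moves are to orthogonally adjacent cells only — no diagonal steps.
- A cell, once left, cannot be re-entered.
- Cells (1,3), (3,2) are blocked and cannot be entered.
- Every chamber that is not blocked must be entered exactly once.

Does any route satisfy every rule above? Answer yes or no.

One route that works: (2,3) → (2,2) → (1,2) → (1,1) → (2,1) → (3,1) → (4,1) → (4,2) → (4,3) → (4,4) → (4,5) → (3,5) → (2,5) → (1,5) → (1,4) → (2,4) → (3,4) → (3,3).

yes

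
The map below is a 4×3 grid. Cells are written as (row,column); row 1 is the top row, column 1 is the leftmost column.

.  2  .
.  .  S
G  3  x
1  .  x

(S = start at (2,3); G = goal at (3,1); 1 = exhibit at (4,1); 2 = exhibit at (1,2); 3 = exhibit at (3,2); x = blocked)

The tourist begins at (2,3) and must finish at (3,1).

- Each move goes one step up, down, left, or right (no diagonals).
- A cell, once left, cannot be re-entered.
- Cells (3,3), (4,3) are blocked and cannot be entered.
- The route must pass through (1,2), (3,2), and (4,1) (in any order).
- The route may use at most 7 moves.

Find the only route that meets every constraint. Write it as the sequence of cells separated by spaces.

(2,3) (1,3) (1,2) (2,2) (3,2) (4,2) (4,1) (3,1)

Any route must reach (1,2), (3,2), and (4,1) and still end at (3,1) within 7 moves, so the order of the required stops is forced.
Route from (2,3): up 1 to (1,3), left 1 to (1,2), down 3 to (4,2), left 1 to (4,1), up 1 to (3,1) — 7 moves in all.
Check: all required cells visited; 7 ≤ 7 moves.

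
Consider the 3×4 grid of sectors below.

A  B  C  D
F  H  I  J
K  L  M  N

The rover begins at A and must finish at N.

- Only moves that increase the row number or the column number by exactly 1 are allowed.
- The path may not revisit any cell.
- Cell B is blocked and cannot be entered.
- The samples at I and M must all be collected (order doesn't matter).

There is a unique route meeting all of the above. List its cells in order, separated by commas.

Moves only go right or down, so the column and row indices never decrease.
Route from A: down to F, 2× right (reaching I), down to M, right to N — 5 moves in all.
Check: all required cells visited.

A, F, H, I, M, N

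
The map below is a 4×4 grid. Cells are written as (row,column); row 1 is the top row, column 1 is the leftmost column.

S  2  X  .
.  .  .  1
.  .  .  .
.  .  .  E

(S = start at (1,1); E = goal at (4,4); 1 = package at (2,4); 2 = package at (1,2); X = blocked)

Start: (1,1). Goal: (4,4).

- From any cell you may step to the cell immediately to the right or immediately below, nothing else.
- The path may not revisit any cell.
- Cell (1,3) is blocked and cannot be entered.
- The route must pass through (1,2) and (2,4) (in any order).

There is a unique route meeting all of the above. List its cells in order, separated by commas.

Moves only go right or down, so the column and row indices never decrease.
Route from (1,1): right 1 to (1,2), down 1 to (2,2), right 2 to (2,4), down 2 to (4,4) — 6 moves in all.
Check: all required cells visited.

(1,1), (1,2), (2,2), (2,3), (2,4), (3,4), (4,4)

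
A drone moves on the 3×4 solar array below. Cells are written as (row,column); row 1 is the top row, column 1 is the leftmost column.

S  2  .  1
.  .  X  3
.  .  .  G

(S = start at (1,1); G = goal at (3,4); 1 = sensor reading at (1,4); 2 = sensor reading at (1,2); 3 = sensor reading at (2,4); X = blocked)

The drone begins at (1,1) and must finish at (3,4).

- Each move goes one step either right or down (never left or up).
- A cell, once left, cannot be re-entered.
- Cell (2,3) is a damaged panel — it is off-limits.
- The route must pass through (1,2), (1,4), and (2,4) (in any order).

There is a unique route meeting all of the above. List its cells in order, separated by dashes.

Moves only go right or down, so the column and row indices never decrease.
Route from (1,1): 3× right (reaching (1,4)), 2× down (reaching (3,4)) — 5 moves in all.
Check: all required cells visited.

(1,1) - (1,2) - (1,3) - (1,4) - (2,4) - (3,4)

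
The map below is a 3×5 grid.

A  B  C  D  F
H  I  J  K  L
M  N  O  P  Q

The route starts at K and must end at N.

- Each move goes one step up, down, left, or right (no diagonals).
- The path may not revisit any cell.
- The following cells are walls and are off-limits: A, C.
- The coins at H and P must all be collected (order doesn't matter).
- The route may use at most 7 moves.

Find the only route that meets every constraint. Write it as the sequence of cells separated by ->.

The 7-move cap with required stops at H, P leaves no slack for detours.
Route from K: down 1 to P, left 1 to O, up 1 to J, left 2 to H, down 1 to M, right 1 to N — 7 moves in all.
Check: all required cells visited; 7 ≤ 7 moves.

K -> P -> O -> J -> I -> H -> M -> N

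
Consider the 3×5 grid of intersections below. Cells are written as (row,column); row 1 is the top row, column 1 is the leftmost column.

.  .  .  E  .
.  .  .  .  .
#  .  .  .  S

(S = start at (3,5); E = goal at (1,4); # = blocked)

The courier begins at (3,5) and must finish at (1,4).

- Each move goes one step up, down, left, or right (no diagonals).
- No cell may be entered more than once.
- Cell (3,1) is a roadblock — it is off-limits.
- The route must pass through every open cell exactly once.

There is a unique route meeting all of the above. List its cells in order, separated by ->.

Need to visit all 14 open cells exactly once, starting at (3,5) and ending at (1,4).
Cell (1,1) has only two open neighbours ((2,1) and (1,2)), so the path must pass straight through it: one of those is the cell it's entered from and the other is where it exits.
Route from (3,5): 3× left (reaching (3,2)), up to (2,2), left to (2,1), up to (1,1), 2× right (reaching (1,3)), down to (2,3), 2× right (reaching (2,5)), up to (1,5), left to (1,4) — 13 moves in all.
Check: all 14 open cells covered.

(3,5) -> (3,4) -> (3,3) -> (3,2) -> (2,2) -> (2,1) -> (1,1) -> (1,2) -> (1,3) -> (2,3) -> (2,4) -> (2,5) -> (1,5) -> (1,4)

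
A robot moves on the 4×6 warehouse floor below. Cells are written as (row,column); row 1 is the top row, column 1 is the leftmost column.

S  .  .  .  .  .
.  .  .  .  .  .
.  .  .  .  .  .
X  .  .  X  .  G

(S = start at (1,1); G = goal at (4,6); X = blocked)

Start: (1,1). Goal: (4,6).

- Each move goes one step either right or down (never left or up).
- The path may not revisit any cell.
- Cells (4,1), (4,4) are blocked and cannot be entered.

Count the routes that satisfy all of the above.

A right/down-only route from (1,1) to (4,6) makes exactly 3 down-moves and 5 right-moves in some order.
With no other constraints that would be C(8,3) = 56 routes.
Subtract routes through each blocked cell (inclusion–exclusion for overlaps): − through (4,1): 1 − through (4,4): 20 + through (4,1)&(4,4): 1 → 36.
That gives 36 routes.

36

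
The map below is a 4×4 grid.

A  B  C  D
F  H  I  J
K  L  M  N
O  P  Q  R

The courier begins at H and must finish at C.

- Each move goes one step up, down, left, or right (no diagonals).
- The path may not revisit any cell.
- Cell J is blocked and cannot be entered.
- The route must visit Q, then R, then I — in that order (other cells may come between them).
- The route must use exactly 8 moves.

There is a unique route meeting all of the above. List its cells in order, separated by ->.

H -> L -> P -> Q -> R -> N -> M -> I -> C

The waypoints must appear in the order Q, R, I, with no cell reused.
Route from H: down 2 to P, right 2 to R, up 1 to N, left 1 to M, up 2 to C — 8 moves in all.
Check: order respected (Q at step 3, R at step 4, I at step 7); 8 moves as required.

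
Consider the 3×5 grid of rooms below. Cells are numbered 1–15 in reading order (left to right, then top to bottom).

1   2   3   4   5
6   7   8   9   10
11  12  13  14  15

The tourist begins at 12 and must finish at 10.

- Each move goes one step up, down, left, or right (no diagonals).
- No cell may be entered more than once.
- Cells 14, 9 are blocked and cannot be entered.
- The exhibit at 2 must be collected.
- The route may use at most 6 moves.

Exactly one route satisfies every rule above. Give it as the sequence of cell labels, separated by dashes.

Any route must reach 2 and still end at 10 within 6 moves, so the order of the required stops is forced.
Route from 12: 2× up (reaching 2), 3× right (reaching 5), down to 10 — 6 moves in all.
Check: all required cells visited; 6 ≤ 6 moves.

12 - 7 - 2 - 3 - 4 - 5 - 10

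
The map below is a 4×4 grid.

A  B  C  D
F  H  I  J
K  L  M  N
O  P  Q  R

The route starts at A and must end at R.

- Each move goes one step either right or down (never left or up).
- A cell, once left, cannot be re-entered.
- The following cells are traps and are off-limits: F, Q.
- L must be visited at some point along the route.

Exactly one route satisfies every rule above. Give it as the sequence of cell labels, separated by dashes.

Moves only go right or down, so the column and row indices never decrease.
Route from A: right to B, 2× down (reaching L), 2× right (reaching N), down to R — 6 moves in all.
Check: all required cells visited.

A - B - H - L - M - N - R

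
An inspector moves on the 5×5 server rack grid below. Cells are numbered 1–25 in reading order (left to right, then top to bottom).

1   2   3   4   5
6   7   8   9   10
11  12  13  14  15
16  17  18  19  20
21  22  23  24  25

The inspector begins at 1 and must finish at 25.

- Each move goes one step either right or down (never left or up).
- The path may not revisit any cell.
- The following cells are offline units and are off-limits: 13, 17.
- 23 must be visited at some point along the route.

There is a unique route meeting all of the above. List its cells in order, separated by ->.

1 -> 6 -> 11 -> 16 -> 21 -> 22 -> 23 -> 24 -> 25

Moves only go right or down, so the column and row indices never decrease.
Route from 1: down 4 to 21, right 4 to 25 — 8 moves in all.
Check: all required cells visited.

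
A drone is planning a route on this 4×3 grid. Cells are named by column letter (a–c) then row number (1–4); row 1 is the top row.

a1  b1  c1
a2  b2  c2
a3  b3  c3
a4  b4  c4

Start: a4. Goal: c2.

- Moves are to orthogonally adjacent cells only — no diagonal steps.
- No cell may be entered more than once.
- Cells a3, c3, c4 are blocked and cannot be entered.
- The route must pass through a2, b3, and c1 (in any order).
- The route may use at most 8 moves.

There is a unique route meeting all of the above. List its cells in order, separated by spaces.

Any route must reach a2, b3, and c1 and still end at c2 within 8 moves, so the order of the required stops is forced.
Route from a4: right 1 to b4, up 2 to b2, left 1 to a2, up 1 to a1, right 2 to c1, down 1 to c2 — 8 moves in all.
Check: all required cells visited; 8 ≤ 8 moves.

a4 b4 b3 b2 a2 a1 b1 c1 c2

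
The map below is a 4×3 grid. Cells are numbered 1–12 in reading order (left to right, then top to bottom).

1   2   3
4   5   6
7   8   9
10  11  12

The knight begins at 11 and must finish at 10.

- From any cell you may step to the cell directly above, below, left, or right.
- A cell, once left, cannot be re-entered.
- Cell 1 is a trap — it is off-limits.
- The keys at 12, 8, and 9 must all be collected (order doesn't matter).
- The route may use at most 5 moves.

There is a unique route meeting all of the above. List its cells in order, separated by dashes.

The 5-move cap with required stops at 12, 8, 9 leaves no slack for detours.
Route from 11: right to 12, up to 9, 2× left (reaching 7), down to 10 — 5 moves in all.
Check: all required cells visited; 5 ≤ 5 moves.

11 - 12 - 9 - 8 - 7 - 10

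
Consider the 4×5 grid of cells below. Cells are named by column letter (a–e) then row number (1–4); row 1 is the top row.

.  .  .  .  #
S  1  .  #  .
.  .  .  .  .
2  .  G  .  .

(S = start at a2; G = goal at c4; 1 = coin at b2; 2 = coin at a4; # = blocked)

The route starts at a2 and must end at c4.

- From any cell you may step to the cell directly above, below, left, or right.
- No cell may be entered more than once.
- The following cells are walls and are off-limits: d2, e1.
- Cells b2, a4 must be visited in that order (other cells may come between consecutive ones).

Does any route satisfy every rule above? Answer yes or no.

One route that works: a2 → b2 → b3 → a3 → a4 → b4 → c4.

yes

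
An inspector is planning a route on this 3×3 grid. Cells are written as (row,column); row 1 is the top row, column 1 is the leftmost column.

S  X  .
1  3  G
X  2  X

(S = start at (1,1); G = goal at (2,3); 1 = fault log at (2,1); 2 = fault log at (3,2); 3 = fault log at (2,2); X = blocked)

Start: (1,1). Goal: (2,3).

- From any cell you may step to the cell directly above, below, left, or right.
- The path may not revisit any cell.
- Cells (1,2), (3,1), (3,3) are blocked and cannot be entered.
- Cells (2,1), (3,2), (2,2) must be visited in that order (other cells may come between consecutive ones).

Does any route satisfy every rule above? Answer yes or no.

no

(3,2) must be visited but has only one open neighbour ((2,2)), and it is neither the start nor the goal — the route would have to enter and leave through (2,2), re-entering it.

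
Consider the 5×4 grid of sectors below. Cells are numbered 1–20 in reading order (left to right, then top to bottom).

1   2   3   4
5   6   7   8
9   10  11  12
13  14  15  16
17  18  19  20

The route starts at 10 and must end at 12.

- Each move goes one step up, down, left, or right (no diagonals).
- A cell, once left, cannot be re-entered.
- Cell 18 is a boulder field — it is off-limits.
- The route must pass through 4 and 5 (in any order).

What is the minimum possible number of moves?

Any route passes through 4 and 5 in some order between 10 and 12. Summing Manhattan distances along each leg and taking the cheapest ordering (10 → 5 → 4 → 12) gives a lower bound of 2 + 4 + 2 = 8 moves.
A route of 8 moves achieves this: 10 → 6 → 5 → 1 → 2 → 3 → 4 → 8 → 12.
Since 8 matches the lower bound, it is optimal.

8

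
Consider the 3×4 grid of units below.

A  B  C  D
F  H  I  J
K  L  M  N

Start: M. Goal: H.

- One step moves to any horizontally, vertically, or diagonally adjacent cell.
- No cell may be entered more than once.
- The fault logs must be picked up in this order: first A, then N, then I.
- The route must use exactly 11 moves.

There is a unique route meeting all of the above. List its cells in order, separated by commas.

M, L, K, F, A, B, C, D, J, N, I, H

The waypoints must appear in the order A, N, I, with no cell reused.
Route from M: left 2 to K, up 2 to A, right 3 to D, down 2 to N, up-left 1 to I, left 1 to H — 11 moves in all.
Check: order respected (A at step 4, N at step 9, I at step 10); 11 moves as required.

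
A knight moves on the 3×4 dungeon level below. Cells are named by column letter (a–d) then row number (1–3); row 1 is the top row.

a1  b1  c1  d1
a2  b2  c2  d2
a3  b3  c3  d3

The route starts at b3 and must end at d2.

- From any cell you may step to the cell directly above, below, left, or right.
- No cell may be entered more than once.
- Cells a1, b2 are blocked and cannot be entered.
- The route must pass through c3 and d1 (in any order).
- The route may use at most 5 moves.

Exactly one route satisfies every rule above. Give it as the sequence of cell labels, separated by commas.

b3, c3, c2, c1, d1, d2

The budget equals the shortest possible length, so every move has to be on a shortest route through the required cells.
Route from b3: right 1 to c3, up 2 to c1, right 1 to d1, down 1 to d2 — 5 moves in all.
Check: all required cells visited; 5 ≤ 5 moves.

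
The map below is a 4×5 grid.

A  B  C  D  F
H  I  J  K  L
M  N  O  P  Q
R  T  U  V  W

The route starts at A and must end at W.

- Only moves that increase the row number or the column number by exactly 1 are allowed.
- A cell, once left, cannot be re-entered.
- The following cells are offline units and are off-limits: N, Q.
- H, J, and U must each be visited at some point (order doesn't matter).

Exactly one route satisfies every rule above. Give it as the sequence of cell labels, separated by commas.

Moves only go right or down, so the column and row indices never decrease.
Route from A: down 1 to H, right 2 to J, down 2 to U, right 2 to W — 7 moves in all.
Check: all required cells visited.

A, H, I, J, O, U, V, W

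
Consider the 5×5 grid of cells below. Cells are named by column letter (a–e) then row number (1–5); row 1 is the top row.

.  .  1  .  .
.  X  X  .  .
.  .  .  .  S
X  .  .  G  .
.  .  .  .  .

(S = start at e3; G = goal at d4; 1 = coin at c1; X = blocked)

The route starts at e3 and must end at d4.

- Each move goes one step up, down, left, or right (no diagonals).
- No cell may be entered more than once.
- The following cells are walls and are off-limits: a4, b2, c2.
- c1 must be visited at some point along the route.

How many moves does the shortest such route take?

Any route passes through c1 somewhere between e3 and d4. Summing Manhattan distances along the two legs (e3 → c1 → d4) gives a lower bound of 4 + 4 = 8 moves.
The shortest route satisfying every rule uses 12 moves: e3 → e2 → e1 → d1 → c1 → b1 → a1 → a2 → a3 → b3 → b4 → c4 → d4.
The no-revisit rule (legs can't share cells) pushes the minimum above the 8-move bound; an exhaustive check rules out every length from 8 to 11 (on a 4-connected grid the length of any start-to-goal walk has the same parity as the Manhattan bound, so only lengths 8, 10, 12, … need checking), leaving 12 as the minimum.

12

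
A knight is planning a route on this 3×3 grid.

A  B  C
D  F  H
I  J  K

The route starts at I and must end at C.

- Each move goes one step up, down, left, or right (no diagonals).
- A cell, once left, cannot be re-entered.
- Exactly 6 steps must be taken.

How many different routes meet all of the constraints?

Need simple routes of exactly 6 moves from I to C (Manhattan distance 4, so 1 moves are spent on a detour and 1 undoing it).
Enumerating: I D A B F H C | I D F J K H C | I J F D A B C | I J K H F B C.
That gives 4 routes.

4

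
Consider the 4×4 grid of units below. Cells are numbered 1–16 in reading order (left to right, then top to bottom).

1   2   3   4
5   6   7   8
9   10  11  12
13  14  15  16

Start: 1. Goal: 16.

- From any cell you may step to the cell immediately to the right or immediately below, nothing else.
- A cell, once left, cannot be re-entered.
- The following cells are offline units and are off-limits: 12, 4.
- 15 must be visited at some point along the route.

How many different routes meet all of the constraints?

A right/down-only route from 1 to 16 makes exactly 3 down-moves and 3 right-moves in some order.
With no other constraints that would be C(6,3) = 20 routes.
Split at 15 and multiply the segment counts (each segment already excludes blocked cells): 1→15: 10; 15→16: 1; product = 10.
That gives 10 routes.

10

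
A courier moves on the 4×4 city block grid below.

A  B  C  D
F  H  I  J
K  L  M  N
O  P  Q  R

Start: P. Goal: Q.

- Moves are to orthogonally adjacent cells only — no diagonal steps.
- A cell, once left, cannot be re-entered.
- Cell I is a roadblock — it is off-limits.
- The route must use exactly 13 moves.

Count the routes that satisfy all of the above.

2

Need simple routes of exactly 13 moves from P to Q (Manhattan distance 1, so 6 moves are spent on a detour and 6 undoing it).
Enumerating: P O K L H F A B C D J N R Q | P O K L H F A B C D J N M Q.
That gives 2 routes.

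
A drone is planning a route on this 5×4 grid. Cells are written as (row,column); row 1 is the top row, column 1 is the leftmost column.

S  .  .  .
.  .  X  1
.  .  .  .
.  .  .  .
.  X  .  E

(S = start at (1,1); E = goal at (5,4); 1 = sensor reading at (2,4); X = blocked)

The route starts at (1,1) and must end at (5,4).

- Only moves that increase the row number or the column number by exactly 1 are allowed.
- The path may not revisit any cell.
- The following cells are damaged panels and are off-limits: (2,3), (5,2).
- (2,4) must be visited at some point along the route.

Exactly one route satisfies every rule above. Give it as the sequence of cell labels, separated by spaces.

(1,1) (1,2) (1,3) (1,4) (2,4) (3,4) (4,4) (5,4)

Moves only go right or down, so the column and row indices never decrease.
Route from (1,1): right 3 to (1,4), down 4 to (5,4) — 7 moves in all.
Check: all required cells visited.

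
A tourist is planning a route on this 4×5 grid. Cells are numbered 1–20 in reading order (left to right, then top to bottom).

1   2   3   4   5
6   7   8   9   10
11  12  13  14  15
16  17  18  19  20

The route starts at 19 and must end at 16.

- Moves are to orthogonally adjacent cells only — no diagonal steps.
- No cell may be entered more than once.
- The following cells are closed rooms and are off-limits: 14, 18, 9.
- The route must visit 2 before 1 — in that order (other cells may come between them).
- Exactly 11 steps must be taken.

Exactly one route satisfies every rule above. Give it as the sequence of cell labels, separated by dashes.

The waypoints must appear in the order 2, 1, with no cell reused.
Route from 19: right 1 to 20, up 3 to 5, left 4 to 1, down 3 to 16 — 11 moves in all.
Check: order respected (2 at step 7, 1 at step 8); 11 moves as required.

19 - 20 - 15 - 10 - 5 - 4 - 3 - 2 - 1 - 6 - 11 - 16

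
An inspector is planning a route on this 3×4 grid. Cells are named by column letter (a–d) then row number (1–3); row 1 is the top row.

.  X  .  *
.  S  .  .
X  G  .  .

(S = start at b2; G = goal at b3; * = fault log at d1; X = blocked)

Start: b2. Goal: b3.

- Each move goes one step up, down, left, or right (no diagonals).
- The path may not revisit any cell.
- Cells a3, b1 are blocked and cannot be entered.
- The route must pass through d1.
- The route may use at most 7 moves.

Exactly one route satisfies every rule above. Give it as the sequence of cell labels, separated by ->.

The 7-move cap with required stops at d1 leaves no slack for detours.
Route from b2: right to c2, up to c1, right to d1, 2× down (reaching d3), 2× left (reaching b3) — 7 moves in all.
Check: all required cells visited; 7 ≤ 7 moves.

b2 -> c2 -> c1 -> d1 -> d2 -> d3 -> c3 -> b3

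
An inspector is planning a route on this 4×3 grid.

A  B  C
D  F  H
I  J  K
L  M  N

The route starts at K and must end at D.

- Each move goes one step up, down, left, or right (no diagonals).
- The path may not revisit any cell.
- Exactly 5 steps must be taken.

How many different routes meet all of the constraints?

9

Need simple routes of exactly 5 moves from K to D (Manhattan distance 3, so 1 moves are spent on a detour and 1 undoing it).
Branch systematically from the start, pruning whenever the remaining move budget drops below the Manhattan distance to D or differs from it in parity. Grouping the completions by first move — via H: 4; via N: 3; via J: 2 — and summing: 4 + 3 + 2 = 9.
That gives 9 routes.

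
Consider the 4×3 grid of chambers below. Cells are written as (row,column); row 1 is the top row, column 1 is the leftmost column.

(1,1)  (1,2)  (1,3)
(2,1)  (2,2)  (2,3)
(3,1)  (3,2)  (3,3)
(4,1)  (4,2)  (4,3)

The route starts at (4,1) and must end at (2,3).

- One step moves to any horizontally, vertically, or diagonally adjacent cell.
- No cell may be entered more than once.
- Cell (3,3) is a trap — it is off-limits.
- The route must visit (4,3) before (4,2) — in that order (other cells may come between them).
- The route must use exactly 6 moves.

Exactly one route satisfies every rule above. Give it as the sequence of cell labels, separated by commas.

(4,1), (3,2), (4,3), (4,2), (3,1), (2,2), (2,3)

The waypoints must appear in the order (4,3), (4,2), with no cell reused.
Route from (4,1): up-right to (3,2), down-right to (4,3), left to (4,2), up-left to (3,1), up-right to (2,2), right to (2,3) — 6 moves in all.
Check: order respected ((4,3) at step 2, (4,2) at step 3); 6 moves as required.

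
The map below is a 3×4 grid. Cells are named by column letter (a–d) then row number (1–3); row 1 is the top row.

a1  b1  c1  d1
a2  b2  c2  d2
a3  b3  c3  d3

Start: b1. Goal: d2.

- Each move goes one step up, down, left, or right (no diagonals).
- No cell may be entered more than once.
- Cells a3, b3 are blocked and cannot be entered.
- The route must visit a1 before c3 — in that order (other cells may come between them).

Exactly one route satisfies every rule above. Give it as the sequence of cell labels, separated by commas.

The waypoints must appear in the order a1, c3, with no cell reused.
Route from b1: left 1 to a1, down 1 to a2, right 2 to c2, down 1 to c3, right 1 to d3, up 1 to d2 — 7 moves in all.
Check: order respected (a1 at step 1, c3 at step 5).

b1, a1, a2, b2, c2, c3, d3, d2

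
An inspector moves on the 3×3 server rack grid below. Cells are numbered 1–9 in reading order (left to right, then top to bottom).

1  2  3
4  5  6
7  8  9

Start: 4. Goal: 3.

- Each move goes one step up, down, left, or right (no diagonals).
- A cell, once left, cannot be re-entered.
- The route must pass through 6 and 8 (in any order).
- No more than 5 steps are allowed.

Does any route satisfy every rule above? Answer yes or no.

yes

One route that works: 4 → 7 → 8 → 5 → 6 → 3.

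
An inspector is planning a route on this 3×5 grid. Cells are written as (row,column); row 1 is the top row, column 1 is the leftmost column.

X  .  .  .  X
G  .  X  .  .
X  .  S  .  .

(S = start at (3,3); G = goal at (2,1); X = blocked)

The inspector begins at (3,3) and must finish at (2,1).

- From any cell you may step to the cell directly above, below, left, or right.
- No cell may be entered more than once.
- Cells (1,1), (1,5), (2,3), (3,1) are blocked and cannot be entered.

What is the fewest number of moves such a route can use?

3

The Manhattan distance from (3,3) to (2,1) is |3−2| + |3−1| = 3, so at least 3 moves are needed.
A route of 3 moves achieves this: (3,3) → (3,2) → (2,2) → (2,1).
Since 3 matches the lower bound, it is optimal.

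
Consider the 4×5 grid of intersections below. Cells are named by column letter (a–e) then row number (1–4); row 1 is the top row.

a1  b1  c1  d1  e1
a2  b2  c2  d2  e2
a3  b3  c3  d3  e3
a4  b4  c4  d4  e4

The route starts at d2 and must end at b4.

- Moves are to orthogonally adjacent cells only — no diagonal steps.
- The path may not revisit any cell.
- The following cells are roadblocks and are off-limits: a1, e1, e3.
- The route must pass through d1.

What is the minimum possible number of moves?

Any route passes through d1 somewhere between d2 and b4. Summing Manhattan distances along the two legs (d2 → d1 → b4) gives a lower bound of 1 + 5 = 6 moves.
A route of 6 moves achieves this: d2 → d1 → c1 → c2 → c3 → c4 → b4.
Since 6 matches the lower bound, it is optimal.

6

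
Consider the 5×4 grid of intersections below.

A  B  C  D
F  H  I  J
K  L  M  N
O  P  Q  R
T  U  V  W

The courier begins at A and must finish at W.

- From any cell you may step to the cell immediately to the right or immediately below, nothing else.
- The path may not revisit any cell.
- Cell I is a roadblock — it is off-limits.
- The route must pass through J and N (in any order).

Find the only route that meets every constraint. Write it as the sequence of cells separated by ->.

Moves only go right or down, so the column and row indices never decrease.
Route from A: 3× right (reaching D), 4× down (reaching W) — 7 moves in all.
Check: all required cells visited.

A -> B -> C -> D -> J -> N -> R -> W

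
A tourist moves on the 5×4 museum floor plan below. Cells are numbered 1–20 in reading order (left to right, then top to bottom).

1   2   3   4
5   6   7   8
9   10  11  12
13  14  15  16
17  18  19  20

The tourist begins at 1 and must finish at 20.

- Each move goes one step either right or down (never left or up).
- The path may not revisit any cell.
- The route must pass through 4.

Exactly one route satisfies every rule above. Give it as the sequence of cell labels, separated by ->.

1 -> 2 -> 3 -> 4 -> 8 -> 12 -> 16 -> 20

Moves only go right or down, so the column and row indices never decrease.
Route from 1: right 3 to 4, down 4 to 20 — 7 moves in all.
Check: all required cells visited.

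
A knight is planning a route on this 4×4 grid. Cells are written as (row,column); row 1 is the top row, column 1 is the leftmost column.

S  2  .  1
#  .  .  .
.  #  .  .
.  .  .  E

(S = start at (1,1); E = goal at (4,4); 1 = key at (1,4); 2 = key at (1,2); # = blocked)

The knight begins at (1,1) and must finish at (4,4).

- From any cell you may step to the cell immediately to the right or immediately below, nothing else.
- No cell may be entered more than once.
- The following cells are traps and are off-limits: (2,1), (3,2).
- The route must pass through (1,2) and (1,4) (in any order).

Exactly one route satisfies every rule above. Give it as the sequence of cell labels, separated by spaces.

(1,1) (1,2) (1,3) (1,4) (2,4) (3,4) (4,4)

Moves only go right or down, so the column and row indices never decrease.
Route from (1,1): right 3 to (1,4), down 3 to (4,4) — 6 moves in all.
Check: all required cells visited.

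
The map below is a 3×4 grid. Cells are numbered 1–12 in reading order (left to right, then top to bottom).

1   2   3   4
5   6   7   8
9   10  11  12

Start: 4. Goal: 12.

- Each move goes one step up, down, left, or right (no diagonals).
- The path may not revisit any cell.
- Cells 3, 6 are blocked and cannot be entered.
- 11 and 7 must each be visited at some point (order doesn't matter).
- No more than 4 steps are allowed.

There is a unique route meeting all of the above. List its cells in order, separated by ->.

4 -> 8 -> 7 -> 11 -> 12

The budget equals the shortest possible length, so every move has to be on a shortest route through the required cells.
Route from 4: down 1 to 8, left 1 to 7, down 1 to 11, right 1 to 12 — 4 moves in all.
Check: all required cells visited; 4 ≤ 4 moves.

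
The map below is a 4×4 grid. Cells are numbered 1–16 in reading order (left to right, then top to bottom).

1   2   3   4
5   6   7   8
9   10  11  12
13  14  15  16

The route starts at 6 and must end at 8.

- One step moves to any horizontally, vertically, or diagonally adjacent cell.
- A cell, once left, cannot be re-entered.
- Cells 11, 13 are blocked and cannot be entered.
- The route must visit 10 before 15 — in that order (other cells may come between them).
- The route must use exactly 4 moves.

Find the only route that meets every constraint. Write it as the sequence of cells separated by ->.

6 -> 10 -> 15 -> 12 -> 8

The waypoints must appear in the order 10, 15, with no cell reused.
Route from 6: down to 10, down-right to 15, up-right to 12, up to 8 — 4 moves in all.
Check: order respected (10 at step 1, 15 at step 2); 4 moves as required.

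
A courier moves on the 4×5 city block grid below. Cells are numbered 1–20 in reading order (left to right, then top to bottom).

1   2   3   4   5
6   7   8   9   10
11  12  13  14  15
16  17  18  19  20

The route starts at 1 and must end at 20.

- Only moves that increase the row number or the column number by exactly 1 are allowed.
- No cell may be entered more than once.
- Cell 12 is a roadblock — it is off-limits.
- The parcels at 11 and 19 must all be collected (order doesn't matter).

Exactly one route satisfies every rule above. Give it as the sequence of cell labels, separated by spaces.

Moves only go right or down, so the column and row indices never decrease.
Route from 1: 3× down (reaching 16), 4× right (reaching 20) — 7 moves in all.
Check: all required cells visited.

1 6 11 16 17 18 19 20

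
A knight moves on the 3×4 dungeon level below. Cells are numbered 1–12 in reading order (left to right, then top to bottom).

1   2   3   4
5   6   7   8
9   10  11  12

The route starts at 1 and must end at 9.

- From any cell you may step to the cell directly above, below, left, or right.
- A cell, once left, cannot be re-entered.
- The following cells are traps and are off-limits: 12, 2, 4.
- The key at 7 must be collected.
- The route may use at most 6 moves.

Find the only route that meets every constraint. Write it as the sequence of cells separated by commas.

The 6-move cap with required stops at 7 leaves no slack for detours.
Route from 1: down 1 to 5, right 2 to 7, down 1 to 11, left 2 to 9 — 6 moves in all.
Check: all required cells visited; 6 ≤ 6 moves.

1, 5, 6, 7, 11, 10, 9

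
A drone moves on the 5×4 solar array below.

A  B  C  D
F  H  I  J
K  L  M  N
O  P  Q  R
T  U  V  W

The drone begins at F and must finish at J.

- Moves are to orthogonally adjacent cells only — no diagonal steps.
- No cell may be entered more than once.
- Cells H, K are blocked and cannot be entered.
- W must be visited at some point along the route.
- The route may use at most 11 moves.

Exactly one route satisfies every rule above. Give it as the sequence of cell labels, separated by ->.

F -> A -> B -> C -> I -> M -> Q -> V -> W -> R -> N -> J

Any route must reach W and still end at J within 11 moves, so the order of the required stops is forced.
Route from F: up to A, 2× right (reaching C), 4× down (reaching V), right to W, 3× up (reaching J) — 11 moves in all.
Check: all required cells visited; 11 ≤ 11 moves.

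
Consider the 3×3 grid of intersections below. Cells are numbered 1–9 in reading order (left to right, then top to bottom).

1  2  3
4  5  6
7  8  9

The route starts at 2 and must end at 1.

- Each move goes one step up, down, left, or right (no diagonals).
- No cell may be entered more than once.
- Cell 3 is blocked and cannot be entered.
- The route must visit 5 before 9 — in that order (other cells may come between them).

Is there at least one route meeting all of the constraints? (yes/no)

One route that works: 2 → 5 → 6 → 9 → 8 → 7 → 4 → 1.

yes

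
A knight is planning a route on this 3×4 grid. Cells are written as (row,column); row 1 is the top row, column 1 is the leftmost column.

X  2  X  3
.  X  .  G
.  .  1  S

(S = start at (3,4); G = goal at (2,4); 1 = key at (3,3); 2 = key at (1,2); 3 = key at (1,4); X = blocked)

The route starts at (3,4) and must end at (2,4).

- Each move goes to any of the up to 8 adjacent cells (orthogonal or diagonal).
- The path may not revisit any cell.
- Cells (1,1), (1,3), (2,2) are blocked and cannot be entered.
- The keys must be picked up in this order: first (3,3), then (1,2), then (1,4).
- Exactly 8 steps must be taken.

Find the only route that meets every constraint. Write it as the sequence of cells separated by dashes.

(3,4) - (3,3) - (3,2) - (3,1) - (2,1) - (1,2) - (2,3) - (1,4) - (2,4)

The waypoints must appear in the order (3,3), (1,2), (1,4), with no cell reused.
Route from (3,4): left 3 to (3,1), up 1 to (2,1), up-right 1 to (1,2), down-right 1 to (2,3), up-right 1 to (1,4), down 1 to (2,4) — 8 moves in all.
Check: order respected (1 at step 1, 2 at step 5, 3 at step 7); 8 moves as required.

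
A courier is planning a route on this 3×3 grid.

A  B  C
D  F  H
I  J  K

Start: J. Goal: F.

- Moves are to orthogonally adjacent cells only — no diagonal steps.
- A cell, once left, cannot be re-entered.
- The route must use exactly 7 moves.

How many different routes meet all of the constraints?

2

Need simple routes of exactly 7 moves from J to F (Manhattan distance 1, so 3 moves are spent on a detour and 3 undoing it).
Enumerating: J I D A B C H F | J K H C B A D F.
That gives 2 routes.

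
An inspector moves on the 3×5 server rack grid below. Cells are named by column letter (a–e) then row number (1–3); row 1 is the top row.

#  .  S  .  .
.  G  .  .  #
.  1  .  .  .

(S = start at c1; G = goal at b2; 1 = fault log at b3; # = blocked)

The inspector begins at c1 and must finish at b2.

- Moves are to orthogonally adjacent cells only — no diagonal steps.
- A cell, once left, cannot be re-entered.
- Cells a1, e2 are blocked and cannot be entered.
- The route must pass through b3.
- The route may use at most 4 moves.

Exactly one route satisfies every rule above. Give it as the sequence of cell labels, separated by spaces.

c1 c2 c3 b3 b2

Any route must reach b3 and still end at b2 within 4 moves, so the order of the required stops is forced.
Route from c1: 2× down (reaching c3), left to b3, up to b2 — 4 moves in all.
Check: all required cells visited; 4 ≤ 4 moves.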